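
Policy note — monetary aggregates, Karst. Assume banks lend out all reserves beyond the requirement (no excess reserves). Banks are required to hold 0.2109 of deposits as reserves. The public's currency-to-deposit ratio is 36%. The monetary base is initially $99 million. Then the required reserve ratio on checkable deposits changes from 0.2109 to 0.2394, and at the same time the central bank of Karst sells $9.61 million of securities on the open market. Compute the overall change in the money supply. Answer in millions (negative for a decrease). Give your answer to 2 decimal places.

Before: m₁ = (1 + 0.36) / (0.2109 + 0.36) ≈ 2.38220, MB₁ = 99, so M₁ = 2.38220 × 99 = 235.8378 million.
After: m₂ = (1 + 0.36) / (0.2394 + 0.36) ≈ 2.26894, MB₂ = 99 − 9.61 = 89.39, so M₂ = 2.26894 × 89.39 ≈ 202.8205 million.
ΔM = M₂ − M₁ = 202.8205 − 235.8378 = -33.0173 million.

-33.02 million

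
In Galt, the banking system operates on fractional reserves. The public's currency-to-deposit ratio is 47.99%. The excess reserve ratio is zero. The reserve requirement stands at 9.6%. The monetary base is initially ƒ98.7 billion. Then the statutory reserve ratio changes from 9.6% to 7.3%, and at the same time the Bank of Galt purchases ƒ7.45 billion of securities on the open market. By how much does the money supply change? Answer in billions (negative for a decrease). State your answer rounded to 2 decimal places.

ƒ30.49 billion

Before: m₁ = (1 + 0.4799) / (0.096 + 0.4799) ≈ 2.569717, MB₁ = 98.7, so M₁ = 2.569717 × 98.7 ≈ 253.6311 billion.
After: m₂ = (1 + 0.4799) / (0.073 + 0.4799) ≈ 2.676614, MB₂ = 98.7 + 7.45 = 106.15, so M₂ = 2.676614 × 106.15 ≈ 284.1226 billion.
ΔM = M₂ − M₁ = 284.1226 − 253.6311 = 30.4915 billion.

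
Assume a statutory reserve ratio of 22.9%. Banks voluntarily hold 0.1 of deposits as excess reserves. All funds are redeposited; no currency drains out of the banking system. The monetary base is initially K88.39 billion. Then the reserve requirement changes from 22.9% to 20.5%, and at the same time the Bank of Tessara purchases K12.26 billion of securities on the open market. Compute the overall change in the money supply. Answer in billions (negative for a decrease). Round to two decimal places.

K61.34 billion

Before: m₁ = 1 / (0.229 + 0.1) ≈ 3.039514, MB₁ = 88.39, so M₁ = 3.039514 × 88.39 ≈ 268.6626 billion.
After: m₂ = 1 / (0.205 + 0.1) ≈ 3.278689, MB₂ = 88.39 + 12.26 = 100.65, so M₂ = 3.278689 × 100.65 ≈ 330 billion.
ΔM = M₂ − M₁ = 330 − 268.6626 = 61.3374 billion.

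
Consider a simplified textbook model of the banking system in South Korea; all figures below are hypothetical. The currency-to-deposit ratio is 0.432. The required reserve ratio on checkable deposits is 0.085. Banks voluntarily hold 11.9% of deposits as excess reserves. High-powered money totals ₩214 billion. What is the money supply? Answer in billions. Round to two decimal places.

₩481.84 billion

The money multiplier is m = (1 + c) / (rr + e + c) = (1 + 0.432) / (0.085 + 0.119 + 0.432) ≈ 2.251572.
So M = m × MB = 2.251572 × 214 ≈ 481.8364 billion.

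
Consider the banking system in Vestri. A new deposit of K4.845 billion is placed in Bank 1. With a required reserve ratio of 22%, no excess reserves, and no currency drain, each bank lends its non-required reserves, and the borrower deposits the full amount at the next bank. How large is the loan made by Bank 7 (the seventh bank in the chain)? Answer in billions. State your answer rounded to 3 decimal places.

Each bank lends a fraction (1 − rr) = 0.7800 of the deposit it receives, so Bank 7 receives 4.845·0.7800^6 and lends 4.845·0.7800^7 ≈ 0.8511 billion.

K0.851 billion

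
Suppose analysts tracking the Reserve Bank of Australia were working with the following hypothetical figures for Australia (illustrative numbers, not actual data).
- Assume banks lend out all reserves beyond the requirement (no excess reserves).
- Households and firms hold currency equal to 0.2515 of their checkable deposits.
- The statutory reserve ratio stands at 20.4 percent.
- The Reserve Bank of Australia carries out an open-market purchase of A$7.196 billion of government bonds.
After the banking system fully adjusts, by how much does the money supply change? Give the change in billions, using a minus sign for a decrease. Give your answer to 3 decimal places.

A$19.771 billion

The money multiplier is m = (1 + c) / (rr + c) = (1 + 0.2515) / (0.204 + 0.2515) ≈ 2.74753.
The purchase adds 7.196 billion of base, so ΔM = m × ΔMB = 2.74753 × (+7.196) ≈ 19.7712 billion.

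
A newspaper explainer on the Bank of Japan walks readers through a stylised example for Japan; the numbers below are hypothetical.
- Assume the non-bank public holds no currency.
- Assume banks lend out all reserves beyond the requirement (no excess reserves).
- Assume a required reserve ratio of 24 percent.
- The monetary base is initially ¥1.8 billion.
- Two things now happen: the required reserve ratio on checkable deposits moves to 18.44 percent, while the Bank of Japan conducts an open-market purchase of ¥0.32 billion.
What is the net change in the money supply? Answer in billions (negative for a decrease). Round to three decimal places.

¥3.997 billion

Before: m₁ = 1 / (0.24) ≈ 4.16667, MB₁ = 1.8, so M₁ = 4.16667 × 1.8 ≈ 7.5 billion.
After: m₂ = 1 / (0.1844) ≈ 5.42299, MB₂ = 1.8 + 0.32 = 2.12, so M₂ = 5.42299 × 2.12 ≈ 11.4967 billion.
ΔM = M₂ − M₁ = 11.4967 − 7.5 = 3.9967 billion.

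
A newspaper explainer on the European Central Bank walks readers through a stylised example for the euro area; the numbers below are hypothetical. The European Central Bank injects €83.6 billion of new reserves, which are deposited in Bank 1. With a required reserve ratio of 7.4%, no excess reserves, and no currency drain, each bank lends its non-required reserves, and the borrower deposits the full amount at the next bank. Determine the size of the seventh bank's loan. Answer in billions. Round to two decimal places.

Each bank lends a fraction (1 − rr) = 0.9260 of the deposit it receives, so Bank 7 receives 83.6·0.9260^6 and lends 83.6·0.9260^7 ≈ 48.8071 billion.

€48.81 billion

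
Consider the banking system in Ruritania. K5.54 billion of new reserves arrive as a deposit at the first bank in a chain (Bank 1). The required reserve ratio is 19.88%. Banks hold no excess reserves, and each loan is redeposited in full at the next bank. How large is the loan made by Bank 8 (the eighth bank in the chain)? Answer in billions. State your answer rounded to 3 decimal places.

Each bank lends a fraction (1 − rr) = 0.8012 of the deposit it receives, so Bank 8 receives 5.54·0.8012^7 and lends 5.54·0.8012^8 ≈ 0.9407 billion.

K0.941 billion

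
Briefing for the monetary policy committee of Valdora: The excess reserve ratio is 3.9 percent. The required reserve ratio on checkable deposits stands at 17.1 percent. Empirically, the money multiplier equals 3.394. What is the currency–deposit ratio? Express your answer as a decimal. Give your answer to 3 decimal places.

Using m = 3.394. From m = (1 + c)/(c + rr + e), rearranging gives 1 + c = m·(c + rr + e), so c·(1 − m) = m·(rr + e) − 1.
Hence c = [m·(rr + e) − 1]/(1 − m) = [3.394 × (0.171 + 0.039) − 1] / (1 − 3.394) ≈ 0.119992.

0.120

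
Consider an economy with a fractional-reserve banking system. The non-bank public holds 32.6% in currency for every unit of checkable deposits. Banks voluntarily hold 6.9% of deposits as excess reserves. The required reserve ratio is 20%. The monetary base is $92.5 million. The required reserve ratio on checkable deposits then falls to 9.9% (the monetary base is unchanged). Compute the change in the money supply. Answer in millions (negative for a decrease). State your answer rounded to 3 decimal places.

$42.147 million

Initially m₁ = (1 + 0.326) / (0.2 + 0.069 + 0.326) ≈ 2.228571, so M₁ = 2.228571 × 92.5 ≈ 206.1428 million.
After the change m₂ = (1 + 0.326) / (0.099 + 0.069 + 0.326) ≈ 2.684211, so M₂ = 2.684211 × 92.5 ≈ 248.2895 million.
ΔM = M₂ − M₁ = 248.2895 − 206.1428 = 42.1467 million.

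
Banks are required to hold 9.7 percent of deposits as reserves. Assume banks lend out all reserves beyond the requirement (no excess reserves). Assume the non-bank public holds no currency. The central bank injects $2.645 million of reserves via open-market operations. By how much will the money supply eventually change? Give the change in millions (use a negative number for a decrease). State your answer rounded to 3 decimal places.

$27.268 million

The simple money multiplier is m = 1/rr = 1/0.097 ≈ 10.30928.
An open-market purchase increases the monetary base by 2.645 million, so ΔM = m × ΔMB = 10.30928 × 2.645 ≈ 27.268 million.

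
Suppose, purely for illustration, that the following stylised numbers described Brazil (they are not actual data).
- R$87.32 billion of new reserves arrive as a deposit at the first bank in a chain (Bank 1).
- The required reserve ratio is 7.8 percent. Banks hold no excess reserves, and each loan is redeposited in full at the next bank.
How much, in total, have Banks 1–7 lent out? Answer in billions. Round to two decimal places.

Bank i lends (1 − rr)^i of the original deposit: Bank 1 lends 87.32·0.9220 ≈ 80.5090, Bank 2 lends 87.32·0.9220² ≈ 74.2293, and so on.
Summing a geometric series: total = 87.32·[0.9220·(1 − 0.9220^7) / (1 − 0.9220)] ≈ 447.5568 billion.

R$447.56 billion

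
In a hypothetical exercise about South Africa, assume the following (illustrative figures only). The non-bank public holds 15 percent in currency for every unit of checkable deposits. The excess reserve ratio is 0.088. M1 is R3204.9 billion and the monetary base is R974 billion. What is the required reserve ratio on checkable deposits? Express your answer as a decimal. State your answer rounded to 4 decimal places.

Using m = M/MB = 3204.9/974 ≈ 3.290452. Since m = (1 + c)/(c + rr + e), the denominator satisfies c + rr + e = (1 + c)/m = (1 + 0.15) / 3.290452 ≈ 0.349496.
With c = 0.15 and e = 0.088, the required reserve ratio on checkable deposits is 0.349496 − 0.15 − 0.088 = 0.111496.

0.1115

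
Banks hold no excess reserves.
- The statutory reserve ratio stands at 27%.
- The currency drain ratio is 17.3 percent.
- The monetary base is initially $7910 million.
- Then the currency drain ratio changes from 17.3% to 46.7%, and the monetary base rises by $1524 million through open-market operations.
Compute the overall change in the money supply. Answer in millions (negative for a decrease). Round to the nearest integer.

-2166 million

Before: m₁ = (1 + 0.173) / (0.27 + 0.173) ≈ 2.64786, MB₁ = 7910, so M₁ = 2.64786 × 7910 = 20944.5726 million.
After: m₂ = (1 + 0.467) / (0.27 + 0.467) ≈ 1.99050, MB₂ = 7910 + 1524 = 9434, so M₂ = 1.99050 × 9434 = 18778.377 million.
ΔM = M₂ − M₁ = 18778.377 − 20944.5726 = -2166.1956 million.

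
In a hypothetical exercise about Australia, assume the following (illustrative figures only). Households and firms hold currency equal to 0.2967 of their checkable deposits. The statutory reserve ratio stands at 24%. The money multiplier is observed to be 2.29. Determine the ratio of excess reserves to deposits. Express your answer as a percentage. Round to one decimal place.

3.0%

Using m = 2.29. Since m = (1 + c)/(c + rr + e), the denominator satisfies c + rr + e = (1 + c)/m = (1 + 0.2967) / 2.29 ≈ 0.566245.
With c = 0.2967 and rr = 0.24, the ratio of excess reserves to deposits is 0.566245 − 0.2967 − 0.24 = 0.029545.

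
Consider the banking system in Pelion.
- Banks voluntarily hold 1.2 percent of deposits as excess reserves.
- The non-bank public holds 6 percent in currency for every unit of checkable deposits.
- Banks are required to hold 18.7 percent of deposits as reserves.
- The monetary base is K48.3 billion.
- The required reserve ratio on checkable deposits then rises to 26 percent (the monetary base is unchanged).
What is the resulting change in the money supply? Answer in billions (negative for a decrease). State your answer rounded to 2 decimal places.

-43.46 billion

Initially m₁ = (1 + 0.06) / (0.187 + 0.012 + 0.06) ≈ 4.09266, so M₁ = 4.09266 × 48.3 ≈ 197.6755 billion.
After the change m₂ = (1 + 0.06) / (0.26 + 0.012 + 0.06) ≈ 3.19277, so M₂ = 3.19277 × 48.3 ≈ 154.2108 billion.
ΔM = M₂ − M₁ = 154.2108 − 197.6755 = -43.4647 billion.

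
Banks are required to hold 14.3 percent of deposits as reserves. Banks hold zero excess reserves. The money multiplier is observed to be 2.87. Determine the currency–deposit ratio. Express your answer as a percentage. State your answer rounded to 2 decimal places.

Using m = 2.87. From m = (1 + c)/(c + rr + e), rearranging gives 1 + c = m·(c + rr + e), so c·(1 − m) = m·(rr + e) − 1.
Hence c = [m·(rr + e) − 1]/(1 − m) = [2.87 × (0.143 + 0) − 1] / (1 − 2.87) ≈ 0.315289.

31.53%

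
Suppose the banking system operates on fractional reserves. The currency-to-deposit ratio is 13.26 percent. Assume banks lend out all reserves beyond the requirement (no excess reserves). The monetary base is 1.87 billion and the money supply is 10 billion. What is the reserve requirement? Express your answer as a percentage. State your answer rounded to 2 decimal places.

7.92%

Using m = M/MB = 10/1.87 ≈ 5.347594. Since m = (1 + c)/(c + rr + e), the denominator satisfies c + rr + e = (1 + c)/m = (1 + 0.1326) / 5.347594 ≈ 0.211796.
With c = 0.1326 and e = 0, the reserve requirement is 0.211796 − 0.1326 − 0 = 0.079196.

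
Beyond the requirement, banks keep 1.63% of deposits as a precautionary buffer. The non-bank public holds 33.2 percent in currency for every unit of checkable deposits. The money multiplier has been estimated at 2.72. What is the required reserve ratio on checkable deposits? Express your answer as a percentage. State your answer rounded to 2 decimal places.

Using m = 2.72. Since m = (1 + c)/(c + rr + e), the denominator satisfies c + rr + e = (1 + c)/m = (1 + 0.332) / 2.72 ≈ 0.489706.
With c = 0.332 and e = 0.0163, the required reserve ratio on checkable deposits is 0.489706 − 0.332 − 0.0163 = 0.141406.

14.14%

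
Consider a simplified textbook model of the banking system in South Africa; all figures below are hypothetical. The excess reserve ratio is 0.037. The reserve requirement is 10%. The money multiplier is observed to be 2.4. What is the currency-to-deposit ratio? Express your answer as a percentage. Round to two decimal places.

47.94%

Using m = 2.4. From m = (1 + c)/(c + rr + e), rearranging gives 1 + c = m·(c + rr + e), so c·(1 − m) = m·(rr + e) − 1.
Hence c = [m·(rr + e) − 1]/(1 − m) = [2.4 × (0.1 + 0.037) − 1] / (1 − 2.4) ≈ 0.479429.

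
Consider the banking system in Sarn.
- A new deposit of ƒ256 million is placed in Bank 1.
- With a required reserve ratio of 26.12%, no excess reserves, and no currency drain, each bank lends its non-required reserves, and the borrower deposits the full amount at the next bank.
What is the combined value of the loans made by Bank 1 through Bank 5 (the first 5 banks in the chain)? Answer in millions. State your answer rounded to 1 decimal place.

ƒ564.7 million

Bank i lends (1 − rr)^i of the original deposit: Bank 1 lends 256·0.7388 = 189.1328, Bank 2 lends 256·0.7388² ≈ 139.7313, and so on.
Summing a geometric series: total = 256·[0.7388·(1 − 0.7388^5) / (1 − 0.7388)] ≈ 564.7140 million.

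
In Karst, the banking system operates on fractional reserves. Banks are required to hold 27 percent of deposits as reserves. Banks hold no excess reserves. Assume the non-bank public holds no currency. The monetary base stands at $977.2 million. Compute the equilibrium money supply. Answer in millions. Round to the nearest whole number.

With no currency drain or excess reserves, the money multiplier is m = 1/rr = 1/0.27 ≈ 3.7037.
Money supply M = m × MB = 3.7037 × 977.2 ≈ 3619.2556 million.

$3619 million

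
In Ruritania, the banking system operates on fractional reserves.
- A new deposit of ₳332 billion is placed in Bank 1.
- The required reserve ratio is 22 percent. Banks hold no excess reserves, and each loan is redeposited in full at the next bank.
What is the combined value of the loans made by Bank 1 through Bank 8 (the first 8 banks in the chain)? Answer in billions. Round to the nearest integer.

₳1016 billion

Bank i lends (1 − rr)^i of the original deposit: Bank 1 lends 332·0.7800 = 258.9600, Bank 2 lends 332·0.7800² = 201.9888, and so on.
Summing a geometric series: total = 332·[0.7800·(1 − 0.7800^8) / (1 − 0.7800)] ≈ 1015.8160 billion.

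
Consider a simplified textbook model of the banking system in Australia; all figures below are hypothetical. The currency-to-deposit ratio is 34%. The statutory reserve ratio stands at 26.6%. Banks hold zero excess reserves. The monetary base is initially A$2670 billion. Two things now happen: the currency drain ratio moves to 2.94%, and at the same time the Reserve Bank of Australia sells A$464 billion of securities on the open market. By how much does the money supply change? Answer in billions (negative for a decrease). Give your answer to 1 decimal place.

Before: m₁ = (1 + 0.34) / (0.266 + 0.34) ≈ 2.211221, MB₁ = 2670, so M₁ = 2.211221 × 2670 ≈ 5903.9601 billion.
After: m₂ = (1 + 0.0294) / (0.266 + 0.0294) ≈ 3.484766, MB₂ = 2670 − 464 = 2206, so M₂ = 3.484766 × 2206 ≈ 7687.3938 billion.
ΔM = M₂ − M₁ = 7687.3938 − 5903.9601 = 1783.4337 billion.

A$1783.4 billion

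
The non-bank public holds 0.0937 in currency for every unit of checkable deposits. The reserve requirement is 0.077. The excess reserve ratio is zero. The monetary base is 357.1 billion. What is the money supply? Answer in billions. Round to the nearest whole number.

The money multiplier is m = (1 + c) / (rr + c) = (1 + 0.0937) / (0.077 + 0.0937) ≈ 6.4071.
So M = m × MB = 6.4071 × 357.1 ≈ 2287.9754 billion.

2288 billion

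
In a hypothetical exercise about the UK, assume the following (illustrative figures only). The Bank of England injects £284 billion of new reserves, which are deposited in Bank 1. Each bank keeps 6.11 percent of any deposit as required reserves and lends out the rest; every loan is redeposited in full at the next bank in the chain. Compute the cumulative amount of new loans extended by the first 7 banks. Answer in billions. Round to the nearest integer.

Bank i lends (1 − rr)^i of the original deposit: Bank 1 lends 284·0.9389 = 266.6476, Bank 2 lends 284·0.9389² ≈ 250.3554, and so on.
Summing a geometric series: total = 284·[0.9389·(1 − 0.9389^7) / (1 − 0.9389)] ≈ 1557.1862 billion.

£1557 billion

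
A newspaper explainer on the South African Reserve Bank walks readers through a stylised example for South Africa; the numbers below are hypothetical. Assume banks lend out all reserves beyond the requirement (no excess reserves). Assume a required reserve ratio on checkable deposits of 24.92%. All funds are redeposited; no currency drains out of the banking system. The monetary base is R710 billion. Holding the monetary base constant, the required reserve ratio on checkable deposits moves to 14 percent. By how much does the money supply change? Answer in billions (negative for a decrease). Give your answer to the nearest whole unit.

R2222 billion

Initially m₁ = 1 / (0.2492) ≈ 4.0128, so M₁ = 4.0128 × 710 = 2849.088 billion.
After the change m₂ = 1 / (0.14) ≈ 7.1429, so M₂ = 7.1429 × 710 = 5071.459 billion.
ΔM = M₂ − M₁ = 5071.459 − 2849.088 = 2222.371 billion.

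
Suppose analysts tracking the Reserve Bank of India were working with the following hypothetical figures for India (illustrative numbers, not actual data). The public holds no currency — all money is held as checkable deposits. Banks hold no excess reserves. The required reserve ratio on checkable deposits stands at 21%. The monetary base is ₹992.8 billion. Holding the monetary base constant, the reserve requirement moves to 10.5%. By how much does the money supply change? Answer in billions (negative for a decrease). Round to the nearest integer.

₹4728 billion

Initially m₁ = 1 / (0.21) ≈ 4.7619, so M₁ = 4.7619 × 992.8 ≈ 4727.6143 billion.
After the change m₂ = 1 / (0.105) ≈ 9.5238, so M₂ = 9.5238 × 992.8 ≈ 9455.2286 billion.
ΔM = M₂ − M₁ = 9455.2286 − 4727.6143 = 4727.6143 billion.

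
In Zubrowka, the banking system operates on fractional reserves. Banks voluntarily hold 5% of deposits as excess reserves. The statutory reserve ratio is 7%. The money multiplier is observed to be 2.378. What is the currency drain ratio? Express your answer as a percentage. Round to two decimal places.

51.86%

Using m = 2.378. From m = (1 + c)/(c + rr + e), rearranging gives 1 + c = m·(c + rr + e), so c·(1 − m) = m·(rr + e) − 1.
Hence c = [m·(rr + e) − 1]/(1 − m) = [2.378 × (0.07 + 0.05) − 1] / (1 − 2.378) ≈ 0.518607.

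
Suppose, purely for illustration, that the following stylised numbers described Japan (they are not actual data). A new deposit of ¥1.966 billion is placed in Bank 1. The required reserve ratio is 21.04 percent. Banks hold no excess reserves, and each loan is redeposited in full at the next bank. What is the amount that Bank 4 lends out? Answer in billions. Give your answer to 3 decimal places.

Each bank lends a fraction (1 − rr) = 0.7896 of the deposit it receives, so Bank 4 receives 1.966·0.7896^3 and lends 1.966·0.7896^4 ≈ 0.7642 billion.

¥0.764 billion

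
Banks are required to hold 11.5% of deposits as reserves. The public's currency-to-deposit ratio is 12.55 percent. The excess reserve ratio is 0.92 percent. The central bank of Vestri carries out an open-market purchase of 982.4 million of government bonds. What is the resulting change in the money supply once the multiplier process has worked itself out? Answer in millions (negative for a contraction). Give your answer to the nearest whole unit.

The money multiplier is m = (1 + c) / (rr + e + c) = (1 + 0.1255) / (0.115 + 0.0092 + 0.1255) ≈ 4.5074.
The purchase adds 982.4 million of base, so ΔM = m × ΔMB = 4.5074 × (+982.4) ≈ 4428.0698 million.

4428 million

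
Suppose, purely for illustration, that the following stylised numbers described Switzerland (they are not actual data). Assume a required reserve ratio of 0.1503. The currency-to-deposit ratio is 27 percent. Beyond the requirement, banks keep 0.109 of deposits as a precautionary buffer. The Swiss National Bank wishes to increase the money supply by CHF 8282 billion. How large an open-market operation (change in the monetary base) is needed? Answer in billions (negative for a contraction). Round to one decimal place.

CHF 3451.7 billion

The money multiplier is m = (1 + c) / (rr + e + c) = (1 + 0.27) / (0.1503 + 0.109 + 0.27) ≈ 2.399395.
ΔMB = ΔM / m = (+8282) / 2.399395 ≈ 3451.7035 billion.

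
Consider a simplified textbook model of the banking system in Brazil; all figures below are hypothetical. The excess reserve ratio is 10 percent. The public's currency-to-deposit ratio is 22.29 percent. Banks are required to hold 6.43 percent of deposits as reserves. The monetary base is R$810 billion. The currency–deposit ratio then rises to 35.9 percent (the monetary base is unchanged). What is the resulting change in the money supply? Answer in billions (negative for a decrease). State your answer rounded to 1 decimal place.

-454.7 billion

Initially m₁ = (1 + 0.2229) / (0.0643 + 0.1 + 0.2229) ≈ 3.15832, so M₁ = 3.15832 × 810 = 2558.2392 billion.
After the change m₂ = (1 + 0.359) / (0.0643 + 0.1 + 0.359) ≈ 2.59698, so M₂ = 2.59698 × 810 = 2103.5538 billion.
ΔM = M₂ − M₁ = 2103.5538 − 2558.2392 = -454.6854 billion.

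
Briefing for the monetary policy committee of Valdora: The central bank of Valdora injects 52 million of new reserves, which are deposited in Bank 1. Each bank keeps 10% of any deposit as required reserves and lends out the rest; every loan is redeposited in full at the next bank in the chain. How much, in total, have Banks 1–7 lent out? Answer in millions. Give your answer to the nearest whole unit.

244 million

Bank i lends (1 − rr)^i of the original deposit: Bank 1 lends 52·0.9000 = 46.8000, Bank 2 lends 52·0.9000² = 42.1200, and so on.
Summing a geometric series: total = 52·[0.9000·(1 − 0.9000^7) / (1 − 0.9000)] ≈ 244.1571 million.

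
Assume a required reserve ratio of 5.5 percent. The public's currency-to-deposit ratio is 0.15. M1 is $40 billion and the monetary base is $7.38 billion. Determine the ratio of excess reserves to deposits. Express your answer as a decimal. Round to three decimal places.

Using m = M/MB = 40/7.38 ≈ 5.420054. Since m = (1 + c)/(c + rr + e), the denominator satisfies c + rr + e = (1 + c)/m = (1 + 0.15) / 5.420054 ≈ 0.212175.
With c = 0.15 and rr = 0.055, the ratio of excess reserves to deposits is 0.212175 − 0.15 − 0.055 = 0.007175.

0.007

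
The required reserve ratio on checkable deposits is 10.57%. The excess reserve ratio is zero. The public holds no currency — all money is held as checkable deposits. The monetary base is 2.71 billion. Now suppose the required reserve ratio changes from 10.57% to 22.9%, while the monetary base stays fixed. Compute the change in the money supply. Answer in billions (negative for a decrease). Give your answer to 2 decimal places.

Initially m₁ = 1 / (0.1057) ≈ 9.4607, so M₁ = 9.4607 × 2.71 ≈ 25.6385 billion.
After the change m₂ = 1 / (0.229) ≈ 4.3668, so M₂ = 4.3668 × 2.71 ≈ 11.834 billion.
ΔM = M₂ − M₁ = 11.834 − 25.6385 = -13.8045 billion.

-13.80 billion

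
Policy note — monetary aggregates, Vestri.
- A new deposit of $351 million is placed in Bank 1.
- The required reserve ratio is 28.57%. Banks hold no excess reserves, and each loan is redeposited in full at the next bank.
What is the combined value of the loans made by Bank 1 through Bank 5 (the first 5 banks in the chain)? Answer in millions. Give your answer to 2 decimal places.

Bank i lends (1 − rr)^i of the original deposit: Bank 1 lends 351·0.7143 = 250.7193, Bank 2 lends 351·0.7143² ≈ 179.0888, and so on.
Summing a geometric series: total = 351·[0.7143·(1 − 0.7143^5) / (1 − 0.7143)] ≈ 714.3762 million.

$714.38 million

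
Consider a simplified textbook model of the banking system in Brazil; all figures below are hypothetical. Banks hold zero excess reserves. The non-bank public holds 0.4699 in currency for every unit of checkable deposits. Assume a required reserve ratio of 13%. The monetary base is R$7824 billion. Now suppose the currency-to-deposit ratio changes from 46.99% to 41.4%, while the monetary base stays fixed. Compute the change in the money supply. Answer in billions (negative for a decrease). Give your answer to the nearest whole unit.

Initially m₁ = (1 + 0.4699) / (0.13 + 0.4699) ≈ 2.45024, so M₁ = 2.45024 × 7824 ≈ 19170.6778 billion.
After the change m₂ = (1 + 0.414) / (0.13 + 0.414) ≈ 2.59926, so M₂ = 2.59926 × 7824 ≈ 20336.6102 billion.
ΔM = M₂ − M₁ = 20336.6102 − 19170.6778 = 1165.9324 billion.

R$1166 billion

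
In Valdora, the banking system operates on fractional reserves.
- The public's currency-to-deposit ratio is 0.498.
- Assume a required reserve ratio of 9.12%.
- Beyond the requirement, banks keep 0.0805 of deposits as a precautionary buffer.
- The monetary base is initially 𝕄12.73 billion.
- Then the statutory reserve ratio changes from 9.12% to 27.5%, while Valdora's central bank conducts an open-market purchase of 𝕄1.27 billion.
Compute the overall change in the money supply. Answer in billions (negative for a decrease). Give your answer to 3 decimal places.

-3.903 billion

Before: m₁ = (1 + 0.498) / (0.0912 + 0.0805 + 0.498) ≈ 2.236822, MB₁ = 12.73, so M₁ = 2.236822 × 12.73 ≈ 28.4747 billion.
After: m₂ = (1 + 0.498) / (0.275 + 0.0805 + 0.498) ≈ 1.755126, MB₂ = 12.73 + 1.27 = 14, so M₂ = 1.755126 × 14 ≈ 24.5718 billion.
ΔM = M₂ − M₁ = 24.5718 − 28.4747 = -3.9029 billion.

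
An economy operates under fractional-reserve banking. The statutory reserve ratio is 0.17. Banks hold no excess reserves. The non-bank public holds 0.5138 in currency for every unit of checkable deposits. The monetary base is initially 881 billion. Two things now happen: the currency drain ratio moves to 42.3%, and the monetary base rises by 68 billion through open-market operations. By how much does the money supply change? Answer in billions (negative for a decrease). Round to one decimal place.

Before: m₁ = (1 + 0.5138) / (0.17 + 0.5138) ≈ 2.21381, MB₁ = 881, so M₁ = 2.21381 × 881 ≈ 1950.3666 billion.
After: m₂ = (1 + 0.423) / (0.17 + 0.423) ≈ 2.39966, MB₂ = 881 + 68 = 949, so M₂ = 2.39966 × 949 ≈ 2277.2773 billion.
ΔM = M₂ − M₁ = 2277.2773 − 1950.3666 = 326.9107 billion.

326.9 billion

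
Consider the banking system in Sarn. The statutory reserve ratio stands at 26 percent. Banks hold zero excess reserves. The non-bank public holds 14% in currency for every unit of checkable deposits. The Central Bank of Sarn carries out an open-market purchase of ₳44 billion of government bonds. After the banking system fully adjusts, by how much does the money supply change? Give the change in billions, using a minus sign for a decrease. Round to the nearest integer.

₳125 billion

The money multiplier is m = (1 + c) / (rr + c) = (1 + 0.14) / (0.26 + 0.14) = 2.85.
The purchase adds 44 billion of base, so ΔM = m × ΔMB = 2.85 × (+44) = 125.4 billion.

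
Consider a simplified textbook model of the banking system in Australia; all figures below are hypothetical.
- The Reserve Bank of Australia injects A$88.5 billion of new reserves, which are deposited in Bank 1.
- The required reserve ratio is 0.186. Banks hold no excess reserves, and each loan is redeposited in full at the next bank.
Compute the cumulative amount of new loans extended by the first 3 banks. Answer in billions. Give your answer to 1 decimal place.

Bank i lends (1 − rr)^i of the original deposit: Bank 1 lends 88.5·0.8140 = 72.0390, Bank 2 lends 88.5·0.8140² ≈ 58.6397, and so on.
Summing a geometric series: total = 88.5·[0.8140·(1 − 0.8140^3) / (1 − 0.8140)] ≈ 178.4115 billion.

A$178.4 billion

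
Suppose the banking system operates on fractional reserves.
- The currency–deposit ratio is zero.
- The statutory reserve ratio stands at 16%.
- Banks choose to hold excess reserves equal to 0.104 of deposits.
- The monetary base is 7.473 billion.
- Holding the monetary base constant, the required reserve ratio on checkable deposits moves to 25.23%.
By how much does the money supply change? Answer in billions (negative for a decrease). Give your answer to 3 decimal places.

Initially m₁ = 1 / (0.16 + 0.104) ≈ 3.78788, so M₁ = 3.78788 × 7.473 ≈ 28.3068 billion.
After the change m₂ = 1 / (0.2523 + 0.104) ≈ 2.80662, so M₂ = 2.80662 × 7.473 ≈ 20.9739 billion.
ΔM = M₂ − M₁ = 20.9739 − 28.3068 = -7.3329 billion.

-7.333 billion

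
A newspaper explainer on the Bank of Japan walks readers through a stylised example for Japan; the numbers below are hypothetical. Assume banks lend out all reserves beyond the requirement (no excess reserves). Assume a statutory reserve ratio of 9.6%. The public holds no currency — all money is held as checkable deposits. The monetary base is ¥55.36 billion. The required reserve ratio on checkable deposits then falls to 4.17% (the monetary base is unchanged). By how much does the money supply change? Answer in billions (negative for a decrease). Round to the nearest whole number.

Initially m₁ = 1 / (0.096) ≈ 10.4167, so M₁ = 10.4167 × 55.36 ≈ 576.6685 billion.
After the change m₂ = 1 / (0.0417) ≈ 23.9808, so M₂ = 23.9808 × 55.36 ≈ 1327.5771 billion.
ΔM = M₂ − M₁ = 1327.5771 − 576.6685 = 750.9086 billion.

¥751 billion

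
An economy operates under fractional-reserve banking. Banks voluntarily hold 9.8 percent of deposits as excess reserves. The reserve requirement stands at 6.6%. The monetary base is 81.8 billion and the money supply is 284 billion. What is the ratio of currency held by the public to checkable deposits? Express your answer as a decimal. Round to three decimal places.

Using m = M/MB = 284/81.8 ≈ 3.471883. From m = (1 + c)/(c + rr + e), rearranging gives 1 + c = m·(c + rr + e), so c·(1 − m) = m·(rr + e) − 1.
Hence c = [m·(rr + e) − 1]/(1 − m) = [3.471883 × (0.066 + 0.098) − 1] / (1 − 3.471883) ≈ 0.174204.

0.174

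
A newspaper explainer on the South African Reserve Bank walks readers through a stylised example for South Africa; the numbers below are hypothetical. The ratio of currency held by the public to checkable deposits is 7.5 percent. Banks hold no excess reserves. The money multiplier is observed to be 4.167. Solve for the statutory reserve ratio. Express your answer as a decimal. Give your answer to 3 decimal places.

Using m = 4.167. Since m = (1 + c)/(c + rr + e), the denominator satisfies c + rr + e = (1 + c)/m = (1 + 0.075) / 4.167 ≈ 0.257979.
With c = 0.075 and e = 0, the statutory reserve ratio is 0.257979 − 0.075 − 0 = 0.182979.

0.183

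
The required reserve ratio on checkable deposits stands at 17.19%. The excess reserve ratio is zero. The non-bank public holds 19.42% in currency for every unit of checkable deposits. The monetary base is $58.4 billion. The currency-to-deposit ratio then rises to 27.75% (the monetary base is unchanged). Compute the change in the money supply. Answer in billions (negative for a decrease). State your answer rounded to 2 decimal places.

-24.49 billion

Initially m₁ = (1 + 0.1942) / (0.1719 + 0.1942) ≈ 3.26195, so M₁ = 3.26195 × 58.4 ≈ 190.4979 billion.
After the change m₂ = (1 + 0.2775) / (0.1719 + 0.2775) ≈ 2.84268, so M₂ = 2.84268 × 58.4 ≈ 166.0125 billion.
ΔM = M₂ − M₁ = 166.0125 − 190.4979 = -24.4854 billion.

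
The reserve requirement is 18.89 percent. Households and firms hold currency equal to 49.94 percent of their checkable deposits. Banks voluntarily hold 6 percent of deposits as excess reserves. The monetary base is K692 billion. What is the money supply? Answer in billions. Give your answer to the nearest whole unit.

K1387 billion

The money multiplier is m = (1 + c) / (rr + e + c) = (1 + 0.4994) / (0.1889 + 0.06 + 0.4994) ≈ 2.0037.
So M = m × MB = 2.0037 × 692 = 1386.5604 billion.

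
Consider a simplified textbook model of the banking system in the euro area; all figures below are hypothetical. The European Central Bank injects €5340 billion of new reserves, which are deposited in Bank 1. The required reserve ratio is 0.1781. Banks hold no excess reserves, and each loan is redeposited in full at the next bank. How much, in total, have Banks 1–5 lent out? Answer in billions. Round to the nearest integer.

Bank i lends (1 − rr)^i of the original deposit: Bank 1 lends 5340·0.8219 = 4388.9460, Bank 2 lends 5340·0.8219² ≈ 3607.2747, and so on.
Summing a geometric series: total = 5340·[0.8219·(1 − 0.8219^5) / (1 − 0.8219)] ≈ 15400.6181 billion.

€15401 billion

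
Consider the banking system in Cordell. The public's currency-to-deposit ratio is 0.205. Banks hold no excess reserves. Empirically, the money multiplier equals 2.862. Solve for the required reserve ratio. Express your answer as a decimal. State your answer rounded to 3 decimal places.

Using m = 2.862. Since m = (1 + c)/(c + rr + e), the denominator satisfies c + rr + e = (1 + c)/m = (1 + 0.205) / 2.862 ≈ 0.421034.
With c = 0.205 and e = 0, the required reserve ratio is 0.421034 − 0.205 − 0 = 0.216034.

0.216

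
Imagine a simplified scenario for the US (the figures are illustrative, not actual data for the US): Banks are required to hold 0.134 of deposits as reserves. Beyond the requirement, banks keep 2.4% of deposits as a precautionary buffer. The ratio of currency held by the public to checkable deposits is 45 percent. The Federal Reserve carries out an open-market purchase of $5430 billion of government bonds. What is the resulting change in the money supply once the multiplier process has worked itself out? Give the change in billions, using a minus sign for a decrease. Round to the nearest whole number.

$12950 billion

The money multiplier is m = (1 + c) / (rr + e + c) = (1 + 0.45) / (0.134 + 0.024 + 0.45) ≈ 2.38487.
The purchase adds 5430 billion of base, so ΔM = m × ΔMB = 2.38487 × (+5430) = 12949.8441 billion.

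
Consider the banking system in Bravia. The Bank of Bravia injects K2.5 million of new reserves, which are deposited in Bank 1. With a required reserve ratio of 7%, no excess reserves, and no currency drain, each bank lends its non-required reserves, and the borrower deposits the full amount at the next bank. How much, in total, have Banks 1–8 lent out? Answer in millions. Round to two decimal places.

Bank i lends (1 − rr)^i of the original deposit: Bank 1 lends 2.5·0.9300 = 2.3250, Bank 2 lends 2.5·0.9300² ≈ 2.1622, and so on.
Summing a geometric series: total = 2.5·[0.9300·(1 − 0.9300^8) / (1 − 0.9300)] ≈ 14.6282 million.

K14.63 million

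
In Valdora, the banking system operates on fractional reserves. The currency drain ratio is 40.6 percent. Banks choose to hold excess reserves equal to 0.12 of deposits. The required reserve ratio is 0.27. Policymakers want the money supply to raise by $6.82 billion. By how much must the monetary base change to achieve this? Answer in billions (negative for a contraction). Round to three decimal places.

The money multiplier is m = (1 + c) / (rr + e + c) = (1 + 0.406) / (0.27 + 0.12 + 0.406) ≈ 1.76633.
ΔMB = ΔM / m = (+6.82) / 1.76633 ≈ 3.8611 billion.

$3.861 billion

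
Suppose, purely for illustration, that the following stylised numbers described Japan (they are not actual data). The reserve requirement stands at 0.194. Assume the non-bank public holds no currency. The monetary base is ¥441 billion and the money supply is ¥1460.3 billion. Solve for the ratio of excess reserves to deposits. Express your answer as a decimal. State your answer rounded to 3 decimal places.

Using m = M/MB = 1460.3/441 ≈ 3.311338. Since m = (1 + c)/(c + rr + e), the denominator satisfies c + rr + e = (1 + c)/m = (1 + 0) / 3.311338 ≈ 0.301993.
With c = 0 and rr = 0.194, the ratio of excess reserves to deposits is 0.301993 − 0 − 0.194 = 0.107993.

0.108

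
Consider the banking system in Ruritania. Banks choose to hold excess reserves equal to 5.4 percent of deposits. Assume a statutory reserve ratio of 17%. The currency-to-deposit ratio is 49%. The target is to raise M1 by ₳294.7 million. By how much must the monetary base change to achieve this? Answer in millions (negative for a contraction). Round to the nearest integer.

The money multiplier is m = (1 + c) / (rr + e + c) = (1 + 0.49) / (0.17 + 0.054 + 0.49) ≈ 2.0868.
ΔMB = ΔM / m = (+294.7) / 2.0868 ≈ 141.221 million.

₳141 million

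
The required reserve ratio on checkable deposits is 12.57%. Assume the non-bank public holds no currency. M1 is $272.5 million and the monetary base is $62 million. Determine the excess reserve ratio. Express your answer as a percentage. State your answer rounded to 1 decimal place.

Using m = M/MB = 272.5/62 ≈ 4.395161. Since m = (1 + c)/(c + rr + e), the denominator satisfies c + rr + e = (1 + c)/m = (1 + 0) / 4.395161 ≈ 0.227523.
With c = 0 and rr = 0.1257, the excess reserve ratio is 0.227523 − 0 − 0.1257 = 0.101823.

10.2%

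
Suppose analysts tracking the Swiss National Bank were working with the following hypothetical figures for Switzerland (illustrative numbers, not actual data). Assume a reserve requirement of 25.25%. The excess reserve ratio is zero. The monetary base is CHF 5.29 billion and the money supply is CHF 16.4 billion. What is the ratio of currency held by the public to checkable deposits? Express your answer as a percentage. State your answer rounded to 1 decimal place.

Using m = M/MB = 16.4/5.29 ≈ 3.100189. From m = (1 + c)/(c + rr + e), rearranging gives 1 + c = m·(c + rr + e), so c·(1 − m) = m·(rr + e) − 1.
Hence c = [m·(rr + e) − 1]/(1 − m) = [3.100189 × (0.2525 + 0) − 1] / (1 − 3.100189) ≈ 0.103420.

10.3%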